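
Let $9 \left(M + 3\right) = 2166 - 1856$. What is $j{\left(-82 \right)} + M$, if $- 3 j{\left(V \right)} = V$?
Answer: $\frac{529}{9} \approx 58.778$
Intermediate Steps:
$j{\left(V \right)} = - \frac{V}{3}$
$M = \frac{283}{9}$ ($M = -3 + \frac{2166 - 1856}{9} = -3 + \frac{1}{9} \cdot 310 = -3 + \frac{310}{9} = \frac{283}{9} \approx 31.444$)
$j{\left(-82 \right)} + M = \left(- \frac{1}{3}\right) \left(-82\right) + \frac{283}{9} = \frac{82}{3} + \frac{283}{9} = \frac{529}{9}$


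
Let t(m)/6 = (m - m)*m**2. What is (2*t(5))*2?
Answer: 0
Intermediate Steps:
t(m) = 0 (t(m) = 6*((m - m)*m**2) = 6*(0*m**2) = 6*0 = 0)
(2*t(5))*2 = (2*0)*2 = 0*2 = 0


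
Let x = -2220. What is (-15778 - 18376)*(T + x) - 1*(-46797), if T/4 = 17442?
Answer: -2306987595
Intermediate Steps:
T = 69768 (T = 4*17442 = 69768)
(-15778 - 18376)*(T + x) - 1*(-46797) = (-15778 - 18376)*(69768 - 2220) - 1*(-46797) = -34154*67548 + 46797 = -2307034392 + 46797 = -2306987595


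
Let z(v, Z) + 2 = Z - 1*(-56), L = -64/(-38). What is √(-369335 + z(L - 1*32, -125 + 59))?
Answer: I*√369347 ≈ 607.74*I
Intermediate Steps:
L = 32/19 (L = -64*(-1/38) = 32/19 ≈ 1.6842)
z(v, Z) = 54 + Z (z(v, Z) = -2 + (Z - 1*(-56)) = -2 + (Z + 56) = -2 + (56 + Z) = 54 + Z)
√(-369335 + z(L - 1*32, -125 + 59)) = √(-369335 + (54 + (-125 + 59))) = √(-369335 + (54 - 66)) = √(-369335 - 12) = √(-369347) = I*√369347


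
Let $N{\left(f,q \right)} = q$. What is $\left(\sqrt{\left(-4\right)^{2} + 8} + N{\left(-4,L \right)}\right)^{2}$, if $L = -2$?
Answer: $28 - 8 \sqrt{6} \approx 8.4041$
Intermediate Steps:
$\left(\sqrt{\left(-4\right)^{2} + 8} + N{\left(-4,L \right)}\right)^{2} = \left(\sqrt{\left(-4\right)^{2} + 8} - 2\right)^{2} = \left(\sqrt{16 + 8} - 2\right)^{2} = \left(\sqrt{24} - 2\right)^{2} = \left(2 \sqrt{6} - 2\right)^{2} = \left(-2 + 2 \sqrt{6}\right)^{2}$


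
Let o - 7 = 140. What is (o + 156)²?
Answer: 91809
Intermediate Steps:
o = 147 (o = 7 + 140 = 147)
(o + 156)² = (147 + 156)² = 303² = 91809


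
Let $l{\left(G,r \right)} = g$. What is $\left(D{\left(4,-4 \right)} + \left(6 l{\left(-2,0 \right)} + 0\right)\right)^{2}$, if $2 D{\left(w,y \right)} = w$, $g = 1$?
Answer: $64$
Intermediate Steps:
$D{\left(w,y \right)} = \frac{w}{2}$
$l{\left(G,r \right)} = 1$
$\left(D{\left(4,-4 \right)} + \left(6 l{\left(-2,0 \right)} + 0\right)\right)^{2} = \left(\frac{1}{2} \cdot 4 + \left(6 \cdot 1 + 0\right)\right)^{2} = \left(2 + \left(6 + 0\right)\right)^{2} = \left(2 + 6\right)^{2} = 8^{2} = 64$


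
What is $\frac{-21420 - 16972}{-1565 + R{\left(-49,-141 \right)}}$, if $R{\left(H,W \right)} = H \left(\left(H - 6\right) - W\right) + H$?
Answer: $\frac{9598}{1457} \approx 6.5875$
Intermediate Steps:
$R{\left(H,W \right)} = H + H \left(-6 + H - W\right)$ ($R{\left(H,W \right)} = H \left(\left(H - 6\right) - W\right) + H = H \left(\left(-6 + H\right) - W\right) + H = H \left(-6 + H - W\right) + H = H + H \left(-6 + H - W\right)$)
$\frac{-21420 - 16972}{-1565 + R{\left(-49,-141 \right)}} = \frac{-21420 - 16972}{-1565 - 49 \left(-5 - 49 - -141\right)} = - \frac{38392}{-1565 - 49 \left(-5 - 49 + 141\right)} = - \frac{38392}{-1565 - 4263} = - \frac{38392}{-5828} = \left(-38392\right) \left(- \frac{1}{5828}\right) = \frac{9598}{1457}$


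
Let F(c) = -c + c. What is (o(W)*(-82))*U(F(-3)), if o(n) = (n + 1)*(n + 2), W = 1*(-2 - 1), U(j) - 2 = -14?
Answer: 1968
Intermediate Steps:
F(c) = 0
U(j) = -12 (U(j) = 2 - 14 = -12)
W = -3 (W = 1*(-3) = -3)
o(n) = (1 + n)*(2 + n)
(o(W)*(-82))*U(F(-3)) = ((2 + (-3)**2 + 3*(-3))*(-82))*(-12) = ((2 + 9 - 9)*(-82))*(-12) = (2*(-82))*(-12) = -164*(-12) = 1968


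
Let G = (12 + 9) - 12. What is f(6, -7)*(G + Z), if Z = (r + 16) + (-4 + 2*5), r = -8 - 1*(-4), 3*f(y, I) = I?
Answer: -63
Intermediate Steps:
f(y, I) = I/3
r = -4 (r = -8 + 4 = -4)
G = 9 (G = 21 - 12 = 9)
Z = 18 (Z = (-4 + 16) + (-4 + 2*5) = 12 + (-4 + 10) = 12 + 6 = 18)
f(6, -7)*(G + Z) = ((1/3)*(-7))*(9 + 18) = -7/3*27 = -63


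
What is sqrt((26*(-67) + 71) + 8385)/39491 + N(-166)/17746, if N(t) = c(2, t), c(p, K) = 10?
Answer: 5/8873 + 3*sqrt(746)/39491 ≈ 0.0026384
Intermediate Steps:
N(t) = 10
sqrt((26*(-67) + 71) + 8385)/39491 + N(-166)/17746 = sqrt((26*(-67) + 71) + 8385)/39491 + 10/17746 = sqrt((-1742 + 71) + 8385)*(1/39491) + 10*(1/17746) = sqrt(-1671 + 8385)*(1/39491) + 5/8873 = sqrt(6714)*(1/39491) + 5/8873 = (3*sqrt(746))*(1/39491) + 5/8873 = 3*sqrt(746)/39491 + 5/8873 = 5/8873 + 3*sqrt(746)/39491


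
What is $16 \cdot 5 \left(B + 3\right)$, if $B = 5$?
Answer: $640$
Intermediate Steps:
$16 \cdot 5 \left(B + 3\right) = 16 \cdot 5 \left(5 + 3\right) = 80 \cdot 8 = 640$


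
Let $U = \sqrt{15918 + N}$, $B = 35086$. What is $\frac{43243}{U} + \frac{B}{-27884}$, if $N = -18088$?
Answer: $- \frac{17543}{13942} - \frac{43243 i \sqrt{2170}}{2170} \approx -1.2583 - 928.29 i$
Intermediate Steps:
$U = i \sqrt{2170}$ ($U = \sqrt{15918 - 18088} = \sqrt{-2170} = i \sqrt{2170} \approx 46.583 i$)
$\frac{43243}{U} + \frac{B}{-27884} = \frac{43243}{i \sqrt{2170}} + \frac{35086}{-27884} = 43243 \left(- \frac{i \sqrt{2170}}{2170}\right) + 35086 \left(- \frac{1}{27884}\right) = - \frac{43243 i \sqrt{2170}}{2170} - \frac{17543}{13942} = - \frac{17543}{13942} - \frac{43243 i \sqrt{2170}}{2170}$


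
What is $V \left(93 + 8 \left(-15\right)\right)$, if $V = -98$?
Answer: $2646$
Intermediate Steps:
$V \left(93 + 8 \left(-15\right)\right) = - 98 \left(93 + 8 \left(-15\right)\right) = - 98 \left(93 - 120\right) = \left(-98\right) \left(-27\right) = 2646$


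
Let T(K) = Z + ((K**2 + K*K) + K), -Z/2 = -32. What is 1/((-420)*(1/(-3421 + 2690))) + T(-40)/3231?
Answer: 1238647/452340 ≈ 2.7383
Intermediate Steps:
Z = 64 (Z = -2*(-32) = 64)
T(K) = 64 + K + 2*K**2 (T(K) = 64 + ((K**2 + K*K) + K) = 64 + ((K**2 + K**2) + K) = 64 + (2*K**2 + K) = 64 + (K + 2*K**2) = 64 + K + 2*K**2)
1/((-420)*(1/(-3421 + 2690))) + T(-40)/3231 = 1/((-420)*(1/(-3421 + 2690))) + (64 - 40 + 2*(-40)**2)/3231 = -1/(420*(1/(-731))) + (64 - 40 + 2*1600)*(1/3231) = -1/(420*(-1/731)) + (64 - 40 + 3200)*(1/3231) = -1/420*(-731) + 3224*(1/3231) = 731/420 + 3224/3231 = 1238647/452340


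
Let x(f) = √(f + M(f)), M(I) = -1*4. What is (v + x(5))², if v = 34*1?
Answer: 1225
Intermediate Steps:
M(I) = -4
v = 34
x(f) = √(-4 + f) (x(f) = √(f - 4) = √(-4 + f))
(v + x(5))² = (34 + √(-4 + 5))² = (34 + √1)² = (34 + 1)² = 35² = 1225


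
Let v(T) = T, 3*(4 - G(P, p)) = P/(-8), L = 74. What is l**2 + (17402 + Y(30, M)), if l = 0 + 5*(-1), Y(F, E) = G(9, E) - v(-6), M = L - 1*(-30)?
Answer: 139499/8 ≈ 17437.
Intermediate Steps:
M = 104 (M = 74 - 1*(-30) = 74 + 30 = 104)
G(P, p) = 4 + P/24 (G(P, p) = 4 - P/(3*(-8)) = 4 - P*(-1)/(3*8) = 4 - (-1)*P/24 = 4 + P/24)
Y(F, E) = 83/8 (Y(F, E) = (4 + (1/24)*9) - 1*(-6) = (4 + 3/8) + 6 = 35/8 + 6 = 83/8)
l = -5 (l = 0 - 5 = -5)
l**2 + (17402 + Y(30, M)) = (-5)**2 + (17402 + 83/8) = 25 + 139299/8 = 139499/8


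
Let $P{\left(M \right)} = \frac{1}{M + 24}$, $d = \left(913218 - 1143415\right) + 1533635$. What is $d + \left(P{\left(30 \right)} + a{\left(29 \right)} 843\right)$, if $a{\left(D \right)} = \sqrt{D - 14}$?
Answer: $\frac{70385653}{54} + 843 \sqrt{15} \approx 1.3067 \cdot 10^{6}$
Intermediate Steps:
$d = 1303438$ ($d = -230197 + 1533635 = 1303438$)
$P{\left(M \right)} = \frac{1}{24 + M}$
$a{\left(D \right)} = \sqrt{-14 + D}$
$d + \left(P{\left(30 \right)} + a{\left(29 \right)} 843\right) = 1303438 + \left(\frac{1}{24 + 30} + \sqrt{-14 + 29} \cdot 843\right) = 1303438 + \left(\frac{1}{54} + \sqrt{15} \cdot 843\right) = 1303438 + \left(\frac{1}{54} + 843 \sqrt{15}\right) = \frac{70385653}{54} + 843 \sqrt{15}$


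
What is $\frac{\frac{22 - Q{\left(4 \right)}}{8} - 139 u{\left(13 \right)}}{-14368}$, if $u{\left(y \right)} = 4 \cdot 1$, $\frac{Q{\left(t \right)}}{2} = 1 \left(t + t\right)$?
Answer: $\frac{2221}{57472} \approx 0.038645$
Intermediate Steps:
$Q{\left(t \right)} = 4 t$ ($Q{\left(t \right)} = 2 \cdot 1 \left(t + t\right) = 2 \cdot 1 \cdot 2 t = 2 \cdot 2 t = 4 t$)
$u{\left(y \right)} = 4$
$\frac{\frac{22 - Q{\left(4 \right)}}{8} - 139 u{\left(13 \right)}}{-14368} = \frac{\frac{22 - 4 \cdot 4}{8} - 556}{-14368} = \left(\left(22 - 16\right) \frac{1}{8} - 556\right) \left(- \frac{1}{14368}\right) = \left(6 \cdot \frac{1}{8} - 556\right) \left(- \frac{1}{14368}\right) = \left(\frac{3}{4} - 556\right) \left(- \frac{1}{14368}\right) = \left(- \frac{2221}{4}\right) \left(- \frac{1}{14368}\right) = \frac{2221}{57472}$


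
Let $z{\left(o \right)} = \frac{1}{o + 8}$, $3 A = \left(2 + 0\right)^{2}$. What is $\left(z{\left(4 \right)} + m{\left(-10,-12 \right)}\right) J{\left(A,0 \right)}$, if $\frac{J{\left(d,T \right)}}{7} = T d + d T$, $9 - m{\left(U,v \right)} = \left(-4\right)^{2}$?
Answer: $0$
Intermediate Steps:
$A = \frac{4}{3}$ ($A = \frac{\left(2 + 0\right)^{2}}{3} = \frac{2^{2}}{3} = \frac{1}{3} \cdot 4 = \frac{4}{3} \approx 1.3333$)
$z{\left(o \right)} = \frac{1}{8 + o}$
$m{\left(U,v \right)} = -7$ ($m{\left(U,v \right)} = 9 - \left(-4\right)^{2} = 9 - 16 = -7$)
$J{\left(d,T \right)} = 14 T d$ ($J{\left(d,T \right)} = 7 \left(T d + d T\right) = 7 \left(T d + T d\right) = 7 \cdot 2 T d = 14 T d$)
$\left(z{\left(4 \right)} + m{\left(-10,-12 \right)}\right) J{\left(A,0 \right)} = \left(\frac{1}{8 + 4} - 7\right) 14 \cdot 0 \cdot \frac{4}{3} = \left(\frac{1}{12} - 7\right) 0 = \left(- \frac{83}{12}\right) 0 = 0$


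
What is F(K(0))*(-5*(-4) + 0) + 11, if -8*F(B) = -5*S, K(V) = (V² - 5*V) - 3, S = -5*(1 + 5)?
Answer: -364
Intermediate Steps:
S = -30 (S = -5*6 = -30)
K(V) = -3 + V² - 5*V
F(B) = -75/4 (F(B) = -(-5)*(-30)/8 = -⅛*150 = -75/4)
F(K(0))*(-5*(-4) + 0) + 11 = -75*(-5*(-4) + 0)/4 + 11 = -75*(20 + 0)/4 + 11 = -75/4*20 + 11 = -375 + 11 = -364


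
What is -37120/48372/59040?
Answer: -2/153873 ≈ -1.2998e-5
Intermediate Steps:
-37120/48372/59040 = -37120*1/48372*(1/59040) = -320/417*1/59040 = -2/153873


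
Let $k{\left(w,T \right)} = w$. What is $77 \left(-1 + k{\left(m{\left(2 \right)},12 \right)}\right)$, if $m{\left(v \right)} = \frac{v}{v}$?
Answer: $0$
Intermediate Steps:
$m{\left(v \right)} = 1$
$77 \left(-1 + k{\left(m{\left(2 \right)},12 \right)}\right) = 77 \left(-1 + 1\right) = 77 \cdot 0 = 0$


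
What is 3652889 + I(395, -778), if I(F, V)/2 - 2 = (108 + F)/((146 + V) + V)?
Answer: 2575289062/705 ≈ 3.6529e+6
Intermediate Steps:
I(F, V) = 4 + 2*(108 + F)/(146 + 2*V) (I(F, V) = 4 + 2*((108 + F)/((146 + V) + V)) = 4 + 2*((108 + F)/(146 + 2*V)) = 4 + 2*(108 + F)/(146 + 2*V))
3652889 + I(395, -778) = 3652889 + (400 + 395 + 4*(-778))/(73 - 778) = 3652889 + (400 + 395 - 3112)/(-705) = 3652889 - 1/705*(-2317) = 3652889 + 2317/705 = 2575289062/705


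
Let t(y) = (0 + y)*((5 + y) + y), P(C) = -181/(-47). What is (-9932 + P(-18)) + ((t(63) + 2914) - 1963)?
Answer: -34035/47 ≈ -724.15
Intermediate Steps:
P(C) = 181/47 (P(C) = -181*(-1/47) = 181/47)
t(y) = y*(5 + 2*y)
(-9932 + P(-18)) + ((t(63) + 2914) - 1963) = (-9932 + 181/47) + ((63*(5 + 2*63) + 2914) - 1963) = -466623/47 + ((63*(5 + 126) + 2914) - 1963) = -466623/47 + ((63*131 + 2914) - 1963) = -466623/47 + ((8253 + 2914) - 1963) = -466623/47 + (11167 - 1963) = -466623/47 + 9204 = -34035/47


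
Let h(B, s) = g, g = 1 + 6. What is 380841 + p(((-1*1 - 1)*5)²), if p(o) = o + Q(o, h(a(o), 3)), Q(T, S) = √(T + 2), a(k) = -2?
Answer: 380941 + √102 ≈ 3.8095e+5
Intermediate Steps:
g = 7
h(B, s) = 7
Q(T, S) = √(2 + T)
p(o) = o + √(2 + o)
380841 + p(((-1*1 - 1)*5)²) = 380841 + (((-1*1 - 1)*5)² + √(2 + ((-1*1 - 1)*5)²)) = 380841 + (((-1 - 1)*5)² + √(2 + ((-1 - 1)*5)²)) = 380841 + ((-2*5)² + √(2 + (-2*5)²)) = 380841 + ((-10)² + √(2 + (-10)²)) = 380841 + (100 + √(2 + 100)) = 380841 + (100 + √102) = 380941 + √102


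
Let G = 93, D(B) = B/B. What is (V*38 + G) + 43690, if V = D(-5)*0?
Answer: 43783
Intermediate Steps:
D(B) = 1
V = 0 (V = 1*0 = 0)
(V*38 + G) + 43690 = (0*38 + 93) + 43690 = (0 + 93) + 43690 = 93 + 43690 = 43783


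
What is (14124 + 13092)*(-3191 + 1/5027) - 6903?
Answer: -436610803077/5027 ≈ -8.6853e+7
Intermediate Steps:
(14124 + 13092)*(-3191 + 1/5027) - 6903 = 27216*(-3191 + 1/5027) - 6903 = 27216*(-16041156/5027) - 6903 = -436576101696/5027 - 6903 = -436610803077/5027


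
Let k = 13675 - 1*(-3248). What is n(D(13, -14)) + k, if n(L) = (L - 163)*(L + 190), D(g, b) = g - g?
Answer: -14047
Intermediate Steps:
k = 16923 (k = 13675 + 3248 = 16923)
D(g, b) = 0
n(L) = (-163 + L)*(190 + L)
n(D(13, -14)) + k = (-30970 + 0² + 27*0) + 16923 = (-30970 + 0 + 0) + 16923 = -30970 + 16923 = -14047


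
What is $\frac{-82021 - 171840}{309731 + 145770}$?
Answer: $- \frac{253861}{455501} \approx -0.55732$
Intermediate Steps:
$\frac{-82021 - 171840}{309731 + 145770} = - \frac{253861}{455501}$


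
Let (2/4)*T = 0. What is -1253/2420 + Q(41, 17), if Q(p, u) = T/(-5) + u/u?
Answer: 1167/2420 ≈ 0.48223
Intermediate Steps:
T = 0 (T = 2*0 = 0)
Q(p, u) = 1 (Q(p, u) = 0/(-5) + u/u = 0*(-⅕) + 1 = 0 + 1 = 1)
-1253/2420 + Q(41, 17) = -1253/2420 + 1 = 1167/2420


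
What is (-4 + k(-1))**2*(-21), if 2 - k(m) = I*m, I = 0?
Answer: -84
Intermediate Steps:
k(m) = 2 (k(m) = 2 - 0*m = 2 - 1*0 = 2 + 0 = 2)
(-4 + k(-1))**2*(-21) = (-4 + 2)**2*(-21) = (-2)**2*(-21) = 4*(-21) = -84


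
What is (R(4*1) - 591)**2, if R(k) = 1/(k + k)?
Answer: 22344529/64 ≈ 3.4913e+5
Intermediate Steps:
R(k) = 1/(2*k)
(R(4*1) - 591)**2 = (1/(2*((4*1))) - 591)**2 = ((1/2)/4 - 591)**2 = ((1/2)*(1/4) - 591)**2 = (1/8 - 591)**2 = (-4727/8)**2 = 22344529/64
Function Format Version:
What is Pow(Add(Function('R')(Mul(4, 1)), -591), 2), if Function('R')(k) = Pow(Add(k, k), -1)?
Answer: Rational(22344529, 64) ≈ 3.4913e+5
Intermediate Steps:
Function('R')(k) = Mul(Rational(1, 2), Pow(k, -1)) (Function('R')(k) = Pow(Mul(2, k), -1) = Mul(Rational(1, 2), Pow(k, -1)))
Pow(Add(Function('R')(Mul(4, 1)), -591), 2) = Pow(Add(Mul(Rational(1, 2), Pow(Mul(4, 1), -1)), -591), 2) = Pow(Add(Mul(Rational(1, 2), Pow(4, -1)), -591), 2) = Pow(Add(Mul(Rational(1, 2), Rational(1, 4)), -591), 2) = Pow(Add(Rational(1, 8), -591), 2) = Pow(Rational(-4727, 8), 2) = Rational(22344529, 64)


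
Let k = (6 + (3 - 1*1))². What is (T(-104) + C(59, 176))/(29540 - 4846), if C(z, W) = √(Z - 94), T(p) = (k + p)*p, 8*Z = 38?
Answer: 2080/12347 + I*√357/49388 ≈ 0.16846 + 0.00038257*I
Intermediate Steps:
Z = 19/4 (Z = (⅛)*38 = 19/4 ≈ 4.7500)
k = 64 (k = (6 + (3 - 1))² = (6 + 2)² = 8² = 64)
T(p) = p*(64 + p) (T(p) = (64 + p)*p = p*(64 + p))
C(z, W) = I*√357/2 (C(z, W) = √(19/4 - 94) = √(-357/4) = I*√357/2)
(T(-104) + C(59, 176))/(29540 - 4846) = (-104*(64 - 104) + I*√357/2)/(29540 - 4846) = (-104*(-40) + I*√357/2)/24694 = (4160 + I*√357/2)*(1/24694) = 2080/12347 + I*√357/49388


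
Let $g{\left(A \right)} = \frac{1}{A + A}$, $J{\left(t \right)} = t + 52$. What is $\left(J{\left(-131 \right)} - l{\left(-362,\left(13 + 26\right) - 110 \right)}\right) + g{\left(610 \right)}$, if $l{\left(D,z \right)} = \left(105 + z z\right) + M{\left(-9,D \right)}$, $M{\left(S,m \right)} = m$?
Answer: $- \frac{5932859}{1220} \approx -4863.0$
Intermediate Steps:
$J{\left(t \right)} = 52 + t$
$l{\left(D,z \right)} = 105 + D + z^{2}$ ($l{\left(D,z \right)} = \left(105 + z z\right) + D = \left(105 + z^{2}\right) + D = 105 + D + z^{2}$)
$g{\left(A \right)} = \frac{1}{2 A}$
$\left(J{\left(-131 \right)} - l{\left(-362,\left(13 + 26\right) - 110 \right)}\right) + g{\left(610 \right)} = \left(\left(52 - 131\right) - \left(105 - 362 + \left(\left(13 + 26\right) - 110\right)^{2}\right)\right) + \frac{1}{2 \cdot 610} = \left(-79 - \left(105 - 362 + \left(39 - 110\right)^{2}\right)\right) + \frac{1}{2} \cdot \frac{1}{610} = \left(-79 - \left(105 - 362 + \left(-71\right)^{2}\right)\right) + \frac{1}{1220} = \left(-79 - \left(105 - 362 + 5041\right)\right) + \frac{1}{1220} = \left(-79 - 4784\right) + \frac{1}{1220} = -4863 + \frac{1}{1220} = - \frac{5932859}{1220}$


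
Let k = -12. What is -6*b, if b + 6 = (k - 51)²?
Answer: -23778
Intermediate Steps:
b = 3963 (b = -6 + (-12 - 51)² = -6 + (-63)² = -6 + 3969 = 3963)
-6*b = -6*3963 = -23778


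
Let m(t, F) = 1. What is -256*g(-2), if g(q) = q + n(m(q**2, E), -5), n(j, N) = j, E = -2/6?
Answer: 256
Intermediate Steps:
E = -1/3 (E = -2*1/6 = -1/3 ≈ -0.33333)
g(q) = 1 + q (g(q) = q + 1 = 1 + q)
-256*g(-2) = -256*(1 - 2) = -256*(-1) = 256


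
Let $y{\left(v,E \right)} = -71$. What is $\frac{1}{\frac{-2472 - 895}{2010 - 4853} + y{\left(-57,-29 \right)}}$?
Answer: $- \frac{2843}{198486} \approx -0.014323$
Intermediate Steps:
$\frac{1}{\frac{-2472 - 895}{2010 - 4853} + y{\left(-57,-29 \right)}} = \frac{1}{\frac{-2472 - 895}{2010 - 4853} - 71} = \frac{1}{- \frac{3367}{-2843} - 71} = \frac{1}{\left(-3367\right) \left(- \frac{1}{2843}\right) - 71} = \frac{1}{\frac{3367}{2843} - 71} = \frac{1}{- \frac{198486}{2843}} = - \frac{2843}{198486}$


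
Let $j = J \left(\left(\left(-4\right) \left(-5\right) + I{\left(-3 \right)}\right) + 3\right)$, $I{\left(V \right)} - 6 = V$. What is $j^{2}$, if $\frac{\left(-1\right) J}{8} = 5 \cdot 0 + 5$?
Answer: $1081600$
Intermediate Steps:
$I{\left(V \right)} = 6 + V$
$J = -40$ ($J = - 8 \left(5 \cdot 0 + 5\right) = - 8 \left(0 + 5\right) = \left(-8\right) 5 = -40$)
$j = -1040$ ($j = - 40 \left(\left(\left(-4\right) \left(-5\right) + \left(6 - 3\right)\right) + 3\right) = - 40 \left(\left(20 + 3\right) + 3\right) = - 40 \left(23 + 3\right) = \left(-40\right) 26 = -1040$)
$j^{2} = \left(-1040\right)^{2} = 1081600$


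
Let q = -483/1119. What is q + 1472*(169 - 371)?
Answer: -110909473/373 ≈ -2.9734e+5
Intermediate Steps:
q = -161/373 (q = -483*1/1119 = -161/373 ≈ -0.43164)
q + 1472*(169 - 371) = -161/373 + 1472*(169 - 371) = -161/373 + 1472*(-202) = -161/373 - 297344 = -110909473/373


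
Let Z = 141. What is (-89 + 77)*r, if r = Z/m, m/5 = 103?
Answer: -1692/515 ≈ -3.2854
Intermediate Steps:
m = 515 (m = 5*103 = 515)
r = 141/515 ≈ 0.27379
(-89 + 77)*r = (-89 + 77)*(141/515) = -12*141/515 = -1692/515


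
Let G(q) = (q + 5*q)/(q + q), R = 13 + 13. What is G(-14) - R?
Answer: -23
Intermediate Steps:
R = 26
G(q) = 3 (G(q) = (6*q)/((2*q)) = (6*q)*(1/(2*q)) = 3)
G(-14) - R = 3 - 1*26 = 3 - 26 = -23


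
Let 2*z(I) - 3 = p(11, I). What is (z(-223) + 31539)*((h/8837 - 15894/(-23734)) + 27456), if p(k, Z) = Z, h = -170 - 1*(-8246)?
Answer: 90497935982235495/104868679 ≈ 8.6296e+8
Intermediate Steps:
h = 8076 (h = -170 + 8246 = 8076)
z(I) = 3/2 + I/2
(z(-223) + 31539)*((h/8837 - 15894/(-23734)) + 27456) = ((3/2 + (½)*(-223)) + 31539)*((8076/8837 - 15894/(-23734)) + 27456) = ((3/2 - 223/2) + 31539)*((8076*(1/8837) - 15894*(-1/23734)) + 27456) = (-110 + 31539)*((8076/8837 + 7947/11867) + 27456) = 31429*(166065531/104868679 + 27456) = 31429*(2879440516155/104868679) = 90497935982235495/104868679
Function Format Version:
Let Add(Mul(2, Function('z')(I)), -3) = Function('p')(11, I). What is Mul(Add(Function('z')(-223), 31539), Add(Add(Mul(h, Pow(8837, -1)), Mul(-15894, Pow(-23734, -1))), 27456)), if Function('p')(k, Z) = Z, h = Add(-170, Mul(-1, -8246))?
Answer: Rational(90497935982235495, 104868679) ≈ 8.6296e+8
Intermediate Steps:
h = 8076 (h = Add(-170, 8246) = 8076)
Function('z')(I) = Add(Rational(3, 2), Mul(Rational(1, 2), I))
Mul(Add(Function('z')(-223), 31539), Add(Add(Mul(h, Pow(8837, -1)), Mul(-15894, Pow(-23734, -1))), 27456)) = Mul(Add(Add(Rational(3, 2), Mul(Rational(1, 2), -223)), 31539), Add(Add(Mul(8076, Pow(8837, -1)), Mul(-15894, Pow(-23734, -1))), 27456)) = Mul(Add(Add(Rational(3, 2), Rational(-223, 2)), 31539), Add(Add(Mul(8076, Rational(1, 8837)), Mul(-15894, Rational(-1, 23734))), 27456)) = Mul(Add(-110, 31539), Add(Add(Rational(8076, 8837), Rational(7947, 11867)), 27456)) = Mul(31429, Add(Rational(166065531, 104868679), 27456)) = Mul(31429, Rational(2879440516155, 104868679)) = Rational(90497935982235495, 104868679)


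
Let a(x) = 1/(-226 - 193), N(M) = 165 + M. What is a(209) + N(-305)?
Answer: -58661/419 ≈ -140.00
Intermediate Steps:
a(x) = -1/419 (a(x) = 1/(-419) = -1/419)
a(209) + N(-305) = -1/419 + (165 - 305) = -1/419 - 140 = -58661/419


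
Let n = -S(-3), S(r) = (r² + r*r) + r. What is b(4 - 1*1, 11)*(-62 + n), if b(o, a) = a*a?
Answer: -9317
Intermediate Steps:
S(r) = r + 2*r² (S(r) = (r² + r²) + r = 2*r² + r = r + 2*r²)
b(o, a) = a²
n = -15 (n = -(-3)*(1 + 2*(-3)) = -(-3)*(1 - 6) = -(-3)*(-5) = -1*15 = -15)
b(4 - 1*1, 11)*(-62 + n) = 11²*(-62 - 15) = 121*(-77) = -9317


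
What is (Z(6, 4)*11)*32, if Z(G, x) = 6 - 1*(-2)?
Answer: 2816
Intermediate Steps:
Z(G, x) = 8 (Z(G, x) = 6 + 2 = 8)
(Z(6, 4)*11)*32 = (8*11)*32 = 88*32 = 2816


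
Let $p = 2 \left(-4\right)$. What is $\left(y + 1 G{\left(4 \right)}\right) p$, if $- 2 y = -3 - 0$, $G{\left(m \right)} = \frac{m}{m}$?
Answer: $-20$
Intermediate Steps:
$G{\left(m \right)} = 1$
$y = \frac{3}{2}$ ($y = - \frac{-3 - 0}{2} = - \frac{-3 + 0}{2} = \left(- \frac{1}{2}\right) \left(-3\right) = \frac{3}{2} \approx 1.5$)
$p = -8$
$\left(y + 1 G{\left(4 \right)}\right) p = \left(\frac{3}{2} + 1 \cdot 1\right) \left(-8\right) = \left(\frac{3}{2} + 1\right) \left(-8\right) = \frac{5}{2} \left(-8\right) = -20$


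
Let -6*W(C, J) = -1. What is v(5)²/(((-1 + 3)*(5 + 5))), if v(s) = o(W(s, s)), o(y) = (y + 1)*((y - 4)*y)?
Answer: 25921/933120 ≈ 0.027779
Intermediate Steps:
W(C, J) = ⅙ (W(C, J) = -⅙*(-1) = ⅙)
o(y) = y*(1 + y)*(-4 + y) (o(y) = (1 + y)*((-4 + y)*y) = (1 + y)*(y*(-4 + y)) = y*(1 + y)*(-4 + y))
v(s) = -161/216 (v(s) = (-4 + (⅙)² - 3*⅙)/6 = (-4 + 1/36 - ½)/6 = (⅙)*(-161/36) = -161/216)
v(5)²/(((-1 + 3)*(5 + 5))) = (-161/216)²/(((-1 + 3)*(5 + 5))) = 25921/(46656*((2*10))) = (25921/46656)/20 = (25921/46656)*(1/20) = 25921/933120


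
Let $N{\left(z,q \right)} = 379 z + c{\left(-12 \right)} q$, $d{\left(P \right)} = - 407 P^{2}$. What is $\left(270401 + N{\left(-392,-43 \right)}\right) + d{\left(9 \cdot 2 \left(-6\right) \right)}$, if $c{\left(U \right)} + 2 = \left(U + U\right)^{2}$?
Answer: $-4650097$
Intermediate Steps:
$c{\left(U \right)} = -2 + 4 U^{2}$ ($c{\left(U \right)} = -2 + \left(U + U\right)^{2} = -2 + \left(2 U\right)^{2} = -2 + 4 U^{2}$)
$N{\left(z,q \right)} = 379 z + 574 q$ ($N{\left(z,q \right)} = 379 z + \left(-2 + 4 \left(-12\right)^{2}\right) q = 379 z + \left(-2 + 4 \cdot 144\right) q = 379 z + \left(-2 + 576\right) q = 379 z + 574 q$)
$\left(270401 + N{\left(-392,-43 \right)}\right) + d{\left(9 \cdot 2 \left(-6\right) \right)} = \left(270401 + \left(379 \left(-392\right) + 574 \left(-43\right)\right)\right) - 407 \left(9 \cdot 2 \left(-6\right)\right)^{2} = \left(270401 - 173250\right) - 407 \left(18 \left(-6\right)\right)^{2} = \left(270401 - 173250\right) - 407 \left(-108\right)^{2} = 97151 - 4747248 = -4650097$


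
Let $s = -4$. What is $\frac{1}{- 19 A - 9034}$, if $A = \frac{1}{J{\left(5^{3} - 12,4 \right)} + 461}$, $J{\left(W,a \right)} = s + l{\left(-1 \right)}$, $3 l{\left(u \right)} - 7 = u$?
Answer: $- \frac{459}{4146625} \approx -0.00011069$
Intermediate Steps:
$l{\left(u \right)} = \frac{7}{3} + \frac{u}{3}$
$J{\left(W,a \right)} = -2$ ($J{\left(W,a \right)} = -4 + \left(\frac{7}{3} + \frac{1}{3} \left(-1\right)\right) = -4 + \left(\frac{7}{3} - \frac{1}{3}\right) = -4 + 2 = -2$)
$A = \frac{1}{459}$ ($A = \frac{1}{-2 + 461} = \frac{1}{459} \approx 0.0021787$)
$\frac{1}{- 19 A - 9034} = \frac{1}{\left(-19\right) \frac{1}{459} - 9034} = \frac{1}{- \frac{19}{459} - 9034} = \frac{1}{- \frac{4146625}{459}} = - \frac{459}{4146625}$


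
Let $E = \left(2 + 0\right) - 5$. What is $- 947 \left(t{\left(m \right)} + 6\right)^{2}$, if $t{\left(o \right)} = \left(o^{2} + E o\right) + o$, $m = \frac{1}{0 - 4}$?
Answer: $- \frac{10440675}{256} \approx -40784.0$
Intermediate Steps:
$m = - \frac{1}{4}$ ($m = \frac{1}{-4} = - \frac{1}{4} \approx -0.25$)
$E = -3$ ($E = 2 - 5 = -3$)
$t{\left(o \right)} = o^{2} - 2 o$ ($t{\left(o \right)} = \left(o^{2} - 3 o\right) + o = o^{2} - 2 o$)
$- 947 \left(t{\left(m \right)} + 6\right)^{2} = - 947 \left(- \frac{-2 - \frac{1}{4}}{4} + 6\right)^{2} = - 947 \left(\left(- \frac{1}{4}\right) \left(- \frac{9}{4}\right) + 6\right)^{2} = - 947 \left(\frac{9}{16} + 6\right)^{2} = - 947 \left(\frac{105}{16}\right)^{2} = \left(-947\right) \frac{11025}{256} = - \frac{10440675}{256}$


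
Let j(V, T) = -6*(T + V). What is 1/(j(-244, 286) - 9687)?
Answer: -1/9939 ≈ -0.00010061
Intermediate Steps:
j(V, T) = -6*T - 6*V
1/(j(-244, 286) - 9687) = 1/((-6*286 - 6*(-244)) - 9687) = 1/((-1716 + 1464) - 9687) = 1/(-252 - 9687) = 1/(-9939) = -1/9939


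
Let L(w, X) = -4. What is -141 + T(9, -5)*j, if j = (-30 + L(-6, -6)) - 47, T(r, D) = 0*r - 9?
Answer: 588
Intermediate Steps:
T(r, D) = -9 (T(r, D) = 0 - 9 = -9)
j = -81 (j = (-30 - 4) - 47 = -34 - 47 = -81)
-141 + T(9, -5)*j = -141 - 9*(-81) = -141 + 729 = 588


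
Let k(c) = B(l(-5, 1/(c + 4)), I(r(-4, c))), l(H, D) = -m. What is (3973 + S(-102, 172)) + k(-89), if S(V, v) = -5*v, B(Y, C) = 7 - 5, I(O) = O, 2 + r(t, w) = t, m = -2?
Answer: 3115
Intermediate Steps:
r(t, w) = -2 + t
l(H, D) = 2 (l(H, D) = -1*(-2) = 2)
B(Y, C) = 2
k(c) = 2
(3973 + S(-102, 172)) + k(-89) = (3973 - 5*172) + 2 = (3973 - 860) + 2 = 3113 + 2 = 3115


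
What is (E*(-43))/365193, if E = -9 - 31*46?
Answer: 61705/365193 ≈ 0.16897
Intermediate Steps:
E = -1435 (E = -9 - 1426 = -1435)
(E*(-43))/365193 = -1435*(-43)/365193 = 61705*(1/365193) = 61705/365193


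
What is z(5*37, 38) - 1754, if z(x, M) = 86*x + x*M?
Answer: 21186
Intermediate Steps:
z(x, M) = 86*x + M*x
z(5*37, 38) - 1754 = (5*37)*(86 + 38) - 1754 = 185*124 - 1754 = 22940 - 1754 = 21186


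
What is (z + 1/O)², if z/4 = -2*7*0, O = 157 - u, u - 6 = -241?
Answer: 1/153664 ≈ 6.5077e-6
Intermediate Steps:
u = -235 (u = 6 - 241 = -235)
O = 392 (O = 157 - 1*(-235) = 157 + 235 = 392)
z = 0 (z = 4*(-2*7*0) = 4*(-14*0) = 4*0 = 0)
(z + 1/O)² = (0 + 1/392)² = (1/392)² = 1/153664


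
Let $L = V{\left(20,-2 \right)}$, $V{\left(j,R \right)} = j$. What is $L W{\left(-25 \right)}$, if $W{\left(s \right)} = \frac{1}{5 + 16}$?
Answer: $\frac{20}{21} \approx 0.95238$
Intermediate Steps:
$W{\left(s \right)} = \frac{1}{21}$
$L = 20$
$L W{\left(-25 \right)} = 20 \cdot \frac{1}{21} = \frac{20}{21}$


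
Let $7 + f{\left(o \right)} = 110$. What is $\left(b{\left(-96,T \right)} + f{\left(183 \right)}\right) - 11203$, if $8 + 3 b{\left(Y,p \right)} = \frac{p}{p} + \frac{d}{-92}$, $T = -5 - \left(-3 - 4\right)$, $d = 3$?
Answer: $- \frac{3064247}{276} \approx -11102.0$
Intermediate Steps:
$f{\left(o \right)} = 103$ ($f{\left(o \right)} = -7 + 110 = 103$)
$T = 2$ ($T = -5 - \left(-3 - 4\right) = -5 - -7 = -5 + 7 = 2$)
$b{\left(Y,p \right)} = - \frac{647}{276}$ ($b{\left(Y,p \right)} = - \frac{8}{3} + \frac{\frac{p}{p} + \frac{3}{-92}}{3} = - \frac{8}{3} + \frac{1 + 3 \left(- \frac{1}{92}\right)}{3} = - \frac{8}{3} + \frac{1 - \frac{3}{92}}{3} = - \frac{8}{3} + \frac{1}{3} \cdot \frac{89}{92} = - \frac{8}{3} + \frac{89}{276} = - \frac{647}{276}$)
$\left(b{\left(-96,T \right)} + f{\left(183 \right)}\right) - 11203 = \left(- \frac{647}{276} + 103\right) - 11203 = \frac{27781}{276} - 11203 = - \frac{3064247}{276}$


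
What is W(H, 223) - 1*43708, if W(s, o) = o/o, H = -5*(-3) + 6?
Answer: -43707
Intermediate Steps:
H = 21 (H = 15 + 6 = 21)
W(s, o) = 1
W(H, 223) - 1*43708 = 1 - 1*43708 = 1 - 43708 = -43707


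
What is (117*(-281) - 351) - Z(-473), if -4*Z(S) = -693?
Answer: -133605/4 ≈ -33401.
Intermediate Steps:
Z(S) = 693/4 (Z(S) = -¼*(-693) = 693/4)
(117*(-281) - 351) - Z(-473) = (117*(-281) - 351) - 1*693/4 = (-32877 - 351) - 693/4 = -33228 - 693/4 = -133605/4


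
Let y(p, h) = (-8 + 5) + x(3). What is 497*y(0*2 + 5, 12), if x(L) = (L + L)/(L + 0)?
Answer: -497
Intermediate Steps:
x(L) = 2 (x(L) = (2*L)/L = 2)
y(p, h) = -1 (y(p, h) = (-8 + 5) + 2 = -3 + 2 = -1)
497*y(0*2 + 5, 12) = 497*(-1) = -497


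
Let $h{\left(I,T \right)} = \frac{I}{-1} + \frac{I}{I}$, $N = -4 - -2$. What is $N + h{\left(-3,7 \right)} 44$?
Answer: $174$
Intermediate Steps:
$N = -2$ ($N = -4 + 2 = -2$)
$h{\left(I,T \right)} = 1 - I$ ($h{\left(I,T \right)} = I \left(-1\right) + 1 = - I + 1 = 1 - I$)
$N + h{\left(-3,7 \right)} 44 = -2 + \left(1 - -3\right) 44 = -2 + \left(1 + 3\right) 44 = -2 + 4 \cdot 44 = -2 + 176 = 174$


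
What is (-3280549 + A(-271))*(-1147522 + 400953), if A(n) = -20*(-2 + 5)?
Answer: 2449200980521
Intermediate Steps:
A(n) = -60 (A(n) = -20*3 = -60)
(-3280549 + A(-271))*(-1147522 + 400953) = (-3280549 - 60)*(-1147522 + 400953) = -3280609*(-746569) = 2449200980521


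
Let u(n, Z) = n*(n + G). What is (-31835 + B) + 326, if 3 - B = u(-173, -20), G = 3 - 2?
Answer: -61262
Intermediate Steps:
G = 1
u(n, Z) = n*(1 + n) (u(n, Z) = n*(n + 1) = n*(1 + n))
B = -29753 (B = 3 - (-173)*(1 - 173) = 3 - (-173)*(-172) = 3 - 1*29756 = 3 - 29756 = -29753)
(-31835 + B) + 326 = (-31835 - 29753) + 326 = -61588 + 326 = -61262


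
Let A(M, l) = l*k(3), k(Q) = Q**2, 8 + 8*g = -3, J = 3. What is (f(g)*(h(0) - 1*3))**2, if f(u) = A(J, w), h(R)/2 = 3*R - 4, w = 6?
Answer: 352836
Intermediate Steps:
h(R) = -8 + 6*R (h(R) = 2*(3*R - 4) = 2*(-4 + 3*R) = -8 + 6*R)
g = -11/8 (g = -1 + (1/8)*(-3) = -1 - 3/8 = -11/8 ≈ -1.3750)
A(M, l) = 9*l (A(M, l) = l*3**2 = l*9 = 9*l)
f(u) = 54 (f(u) = 9*6 = 54)
(f(g)*(h(0) - 1*3))**2 = (54*((-8 + 6*0) - 1*3))**2 = (54*((-8 + 0) - 3))**2 = (54*(-8 - 3))**2 = (54*(-11))**2 = (-594)**2 = 352836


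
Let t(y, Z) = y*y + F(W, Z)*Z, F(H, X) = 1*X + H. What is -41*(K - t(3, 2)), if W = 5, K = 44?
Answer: -861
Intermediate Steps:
F(H, X) = H + X (F(H, X) = X + H = H + X)
t(y, Z) = y² + Z*(5 + Z) (t(y, Z) = y*y + (5 + Z)*Z = y² + Z*(5 + Z))
-41*(K - t(3, 2)) = -41*(44 - (3² + 2*(5 + 2))) = -41*(44 - (9 + 2*7)) = -41*(44 - (9 + 14)) = -41*(44 - 1*23) = -41*(44 - 23) = -41*21 = -861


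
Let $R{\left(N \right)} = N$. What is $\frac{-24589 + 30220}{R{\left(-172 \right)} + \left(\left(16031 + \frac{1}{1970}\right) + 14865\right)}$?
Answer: $\frac{3697690}{20175427} \approx 0.18328$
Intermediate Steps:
$\frac{-24589 + 30220}{R{\left(-172 \right)} + \left(\left(16031 + \frac{1}{1970}\right) + 14865\right)} = \frac{-24589 + 30220}{-172 + \left(\left(16031 + \frac{1}{1970}\right) + 14865\right)} = \frac{5631}{-172 + \left(\left(16031 + \frac{1}{1970}\right) + 14865\right)} = \frac{5631}{-172 + \left(\frac{31581071}{1970} + 14865\right)} = \frac{5631}{-172 + \frac{60865121}{1970}} = \frac{5631}{\frac{60526281}{1970}} = 5631 \cdot \frac{1970}{60526281} = \frac{3697690}{20175427}$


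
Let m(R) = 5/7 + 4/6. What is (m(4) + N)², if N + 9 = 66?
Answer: 1503076/441 ≈ 3408.3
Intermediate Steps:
m(R) = 29/21 (m(R) = 5*(⅐) + 4*(⅙) = 5/7 + ⅔ = 29/21)
N = 57 (N = -9 + 66 = 57)
(m(4) + N)² = (29/21 + 57)² = (1226/21)² = 1503076/441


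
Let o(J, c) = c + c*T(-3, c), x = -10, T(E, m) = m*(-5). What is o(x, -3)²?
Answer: 2304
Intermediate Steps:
T(E, m) = -5*m
o(J, c) = c - 5*c² (o(J, c) = c + c*(-5*c) = c - 5*c²)
o(x, -3)² = (-3*(1 - 5*(-3)))² = (-3*(1 + 15))² = (-3*16)² = (-48)² = 2304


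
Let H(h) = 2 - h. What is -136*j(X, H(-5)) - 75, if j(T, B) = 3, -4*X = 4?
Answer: -483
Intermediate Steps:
X = -1 (X = -¼*4 = -1)
-136*j(X, H(-5)) - 75 = -136*3 - 75 = -408 - 75 = -483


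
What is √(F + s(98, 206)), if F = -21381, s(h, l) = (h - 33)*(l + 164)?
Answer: √2669 ≈ 51.662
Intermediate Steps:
s(h, l) = (-33 + h)*(164 + l)
√(F + s(98, 206)) = √(-21381 + (-5412 - 33*206 + 164*98 + 98*206)) = √(-21381 + (-5412 - 6798 + 16072 + 20188)) = √(-21381 + 24050) = √2669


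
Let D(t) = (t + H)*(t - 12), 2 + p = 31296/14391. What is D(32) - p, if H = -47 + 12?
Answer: -288658/4797 ≈ -60.175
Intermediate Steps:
p = 838/4797 (p = -2 + 31296/14391 = -2 + 31296*(1/14391) = -2 + 10432/4797 = 838/4797 ≈ 0.17469)
H = -35
D(t) = (-35 + t)*(-12 + t) (D(t) = (t - 35)*(t - 12) = (-35 + t)*(-12 + t))
D(32) - p = (420 + 32² - 47*32) - 1*838/4797 = (420 + 1024 - 1504) - 838/4797 = -60 - 838/4797 = -288658/4797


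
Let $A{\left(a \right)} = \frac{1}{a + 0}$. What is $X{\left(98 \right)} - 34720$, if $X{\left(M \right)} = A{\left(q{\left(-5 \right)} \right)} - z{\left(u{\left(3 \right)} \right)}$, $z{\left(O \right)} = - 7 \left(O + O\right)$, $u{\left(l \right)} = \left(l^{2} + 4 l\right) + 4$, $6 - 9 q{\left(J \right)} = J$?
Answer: $- \frac{378061}{11} \approx -34369.0$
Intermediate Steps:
$q{\left(J \right)} = \frac{2}{3} - \frac{J}{9}$
$u{\left(l \right)} = 4 + l^{2} + 4 l$
$z{\left(O \right)} = - 14 O$ ($z{\left(O \right)} = - 7 \cdot 2 O = - 14 O$)
$A{\left(a \right)} = \frac{1}{a}$
$X{\left(M \right)} = \frac{3859}{11}$ ($X{\left(M \right)} = \frac{1}{\frac{2}{3} - - \frac{5}{9}} - - 14 \left(4 + 3^{2} + 4 \cdot 3\right) = \frac{1}{\frac{2}{3} + \frac{5}{9}} - - 14 \left(4 + 9 + 12\right) = \frac{1}{\frac{11}{9}} - \left(-14\right) 25 = \frac{9}{11} - -350 = \frac{9}{11} + 350 = \frac{3859}{11}$)
$X{\left(98 \right)} - 34720 = \frac{3859}{11} - 34720 = - \frac{378061}{11}$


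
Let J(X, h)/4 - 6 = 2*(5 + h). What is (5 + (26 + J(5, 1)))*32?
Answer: 3296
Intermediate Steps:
J(X, h) = 64 + 8*h (J(X, h) = 24 + 4*(2*(5 + h)) = 24 + 4*(10 + 2*h) = 24 + (40 + 8*h) = 64 + 8*h)
(5 + (26 + J(5, 1)))*32 = (5 + (26 + (64 + 8*1)))*32 = (5 + (26 + (64 + 8)))*32 = (5 + (26 + 72))*32 = (5 + 98)*32 = 103*32 = 3296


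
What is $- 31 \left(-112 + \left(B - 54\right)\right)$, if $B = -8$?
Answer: $5394$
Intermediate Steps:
$- 31 \left(-112 + \left(B - 54\right)\right) = - 31 \left(-112 - 62\right) = \left(-31\right) \left(-174\right) = 5394$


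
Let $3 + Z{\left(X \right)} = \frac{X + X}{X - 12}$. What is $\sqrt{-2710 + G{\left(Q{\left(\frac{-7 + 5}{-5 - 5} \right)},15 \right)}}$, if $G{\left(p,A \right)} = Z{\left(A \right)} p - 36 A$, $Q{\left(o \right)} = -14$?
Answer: $6 i \sqrt{93} \approx 57.862 i$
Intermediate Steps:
$Z{\left(X \right)} = -3 + \frac{2 X}{-12 + X}$ ($Z{\left(X \right)} = -3 + \frac{X + X}{X - 12} = -3 + \frac{2 X}{-12 + X}$)
$G{\left(p,A \right)} = - 36 A + \frac{p \left(36 - A\right)}{-12 + A}$ ($G{\left(p,A \right)} = \frac{36 - A}{-12 + A} p - 36 A = \frac{p \left(36 - A\right)}{-12 + A} - 36 A = - 36 A + \frac{p \left(36 - A\right)}{-12 + A}$)
$\sqrt{-2710 + G{\left(Q{\left(\frac{-7 + 5}{-5 - 5} \right)},15 \right)}} = \sqrt{-2710 + \frac{\left(-1\right) \left(-14\right) \left(-36 + 15\right) - 540 \left(-12 + 15\right)}{-12 + 15}} = \sqrt{-2710 + \frac{\left(-1\right) \left(-14\right) \left(-21\right) - 540 \cdot 3}{3}} = \sqrt{-2710 + \frac{-294 - 1620}{3}} = \sqrt{-2710 + \frac{1}{3} \left(-1914\right)} = \sqrt{-2710 - 638} = \sqrt{-3348} = 6 i \sqrt{93}$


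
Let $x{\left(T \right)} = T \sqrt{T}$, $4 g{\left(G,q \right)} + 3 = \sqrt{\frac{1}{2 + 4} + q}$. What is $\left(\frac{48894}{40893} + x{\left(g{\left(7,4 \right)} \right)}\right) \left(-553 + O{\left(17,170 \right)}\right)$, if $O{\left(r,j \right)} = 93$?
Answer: $- \frac{7497080}{13631} + \frac{115 i \sqrt{6} \left(18 - 5 \sqrt{6}\right)^{\frac{3}{2}}}{72} \approx -550.0 + 53.98 i$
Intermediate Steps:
$g{\left(G,q \right)} = - \frac{3}{4} + \frac{\sqrt{\frac{1}{6} + q}}{4}$ ($g{\left(G,q \right)} = - \frac{3}{4} + \frac{\sqrt{\frac{1}{2 + 4} + q}}{4} = - \frac{3}{4} + \frac{\sqrt{\frac{1}{6} + q}}{4}$)
$x{\left(T \right)} = T^{\frac{3}{2}}$
$\left(\frac{48894}{40893} + x{\left(g{\left(7,4 \right)} \right)}\right) \left(-553 + O{\left(17,170 \right)}\right) = \left(\frac{48894}{40893} + \left(- \frac{3}{4} + \frac{\sqrt{6 + 36 \cdot 4}}{24}\right)^{\frac{3}{2}}\right) \left(-553 + 93\right) = \left(48894 \cdot \frac{1}{40893} + \left(- \frac{3}{4} + \frac{\sqrt{6 + 144}}{24}\right)^{\frac{3}{2}}\right) \left(-460\right) = \left(\frac{16298}{13631} + \left(- \frac{3}{4} + \frac{\sqrt{150}}{24}\right)^{\frac{3}{2}}\right) \left(-460\right) = \left(\frac{16298}{13631} + \left(- \frac{3}{4} + \frac{5 \sqrt{6}}{24}\right)^{\frac{3}{2}}\right) \left(-460\right) = - \frac{7497080}{13631} - 460 \left(- \frac{3}{4} + \frac{5 \sqrt{6}}{24}\right)^{\frac{3}{2}}$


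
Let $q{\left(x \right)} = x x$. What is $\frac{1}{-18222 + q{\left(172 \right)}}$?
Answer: $\frac{1}{11362} \approx 8.8013 \cdot 10^{-5}$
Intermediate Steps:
$q{\left(x \right)} = x^{2}$
$\frac{1}{-18222 + q{\left(172 \right)}} = \frac{1}{-18222 + 172^{2}} = \frac{1}{-18222 + 29584} = \frac{1}{11362}$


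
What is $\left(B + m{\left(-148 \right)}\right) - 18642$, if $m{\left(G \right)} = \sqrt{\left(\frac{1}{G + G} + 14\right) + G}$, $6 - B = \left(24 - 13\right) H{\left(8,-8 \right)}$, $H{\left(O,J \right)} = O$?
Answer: $-18724 + \frac{i \sqrt{2935210}}{148} \approx -18724.0 + 11.576 i$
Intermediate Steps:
$B = -82$ ($B = 6 - \left(24 - 13\right) 8 = 6 - 11 \cdot 8 = 6 - 88 = -82$)
$m{\left(G \right)} = \sqrt{14 + G + \frac{1}{2 G}}$ ($m{\left(G \right)} = \sqrt{\left(\frac{1}{2 G} + 14\right) + G} = \sqrt{\left(14 + \frac{1}{2 G}\right) + G} = \sqrt{14 + G + \frac{1}{2 G}}$)
$\left(B + m{\left(-148 \right)}\right) - 18642 = \left(-82 + \frac{\sqrt{56 + \frac{2}{-148} + 4 \left(-148\right)}}{2}\right) - 18642 = \left(-82 + \frac{\sqrt{56 + 2 \left(- \frac{1}{148}\right) - 592}}{2}\right) - 18642 = \left(-82 + \frac{\sqrt{56 - \frac{1}{74} - 592}}{2}\right) - 18642 = \left(-82 + \frac{\sqrt{- \frac{39665}{74}}}{2}\right) - 18642 = \left(-82 + \frac{\frac{1}{74} i \sqrt{2935210}}{2}\right) - 18642 = \left(-82 + \frac{i \sqrt{2935210}}{148}\right) - 18642 = -18724 + \frac{i \sqrt{2935210}}{148}$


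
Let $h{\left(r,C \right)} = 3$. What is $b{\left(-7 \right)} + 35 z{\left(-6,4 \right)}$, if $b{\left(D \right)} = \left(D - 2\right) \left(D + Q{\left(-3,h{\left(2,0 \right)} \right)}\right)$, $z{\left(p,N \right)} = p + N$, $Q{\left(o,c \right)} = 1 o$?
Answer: $20$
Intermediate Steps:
$Q{\left(o,c \right)} = o$
$z{\left(p,N \right)} = N + p$
$b{\left(D \right)} = \left(-3 + D\right) \left(-2 + D\right)$ ($b{\left(D \right)} = \left(D - 2\right) \left(D - 3\right) = \left(-2 + D\right) \left(-3 + D\right) = \left(-3 + D\right) \left(-2 + D\right)$)
$b{\left(-7 \right)} + 35 z{\left(-6,4 \right)} = \left(6 + \left(-7\right)^{2} - -35\right) + 35 \left(4 - 6\right) = \left(6 + 49 + 35\right) + 35 \left(-2\right) = 90 - 70 = 20$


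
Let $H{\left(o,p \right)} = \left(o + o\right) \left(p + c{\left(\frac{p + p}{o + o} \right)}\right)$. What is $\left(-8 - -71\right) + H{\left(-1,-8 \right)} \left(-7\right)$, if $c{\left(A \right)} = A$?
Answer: $63$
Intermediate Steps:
$H{\left(o,p \right)} = 2 o \left(p + \frac{p}{o}\right)$ ($H{\left(o,p \right)} = \left(o + o\right) \left(p + \frac{p + p}{o + o}\right) = 2 o \left(p + \frac{2 p}{2 o}\right) = 2 o \left(p + 2 p \frac{1}{2 o}\right) = 2 o \left(p + \frac{p}{o}\right)$)
$\left(-8 - -71\right) + H{\left(-1,-8 \right)} \left(-7\right) = \left(-8 - -71\right) + 2 \left(-8\right) \left(1 - 1\right) \left(-7\right) = \left(-8 + 71\right) + 2 \left(-8\right) 0 \left(-7\right) = 63 + 0 \left(-7\right) = 63 + 0 = 63$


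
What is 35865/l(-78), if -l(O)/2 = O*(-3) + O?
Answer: -11955/104 ≈ -114.95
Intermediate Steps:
l(O) = 4*O (l(O) = -2*(O*(-3) + O) = -2*(-3*O + O) = -(-4)*O = 4*O)
35865/l(-78) = 35865/((4*(-78))) = 35865/(-312) = 35865*(-1/312) = -11955/104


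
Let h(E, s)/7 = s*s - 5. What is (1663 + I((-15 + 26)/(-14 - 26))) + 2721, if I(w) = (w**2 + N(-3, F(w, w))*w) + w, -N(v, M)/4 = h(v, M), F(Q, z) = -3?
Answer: 7063361/1600 ≈ 4414.6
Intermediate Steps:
h(E, s) = -35 + 7*s**2 (h(E, s) = 7*(s*s - 5) = 7*(s**2 - 5) = 7*(-5 + s**2) = -35 + 7*s**2)
N(v, M) = 140 - 28*M**2 (N(v, M) = -4*(-35 + 7*M**2) = 140 - 28*M**2)
I(w) = w**2 - 111*w (I(w) = (w**2 + (140 - 28*(-3)**2)*w) + w = (w**2 + (140 - 28*9)*w) + w = (w**2 + (140 - 252)*w) + w = (w**2 - 112*w) + w = w**2 - 111*w)
(1663 + I((-15 + 26)/(-14 - 26))) + 2721 = (1663 + ((-15 + 26)/(-14 - 26))*(-111 + (-15 + 26)/(-14 - 26))) + 2721 = (1663 + (11/(-40))*(-111 + 11/(-40))) + 2721 = (1663 + (11*(-1/40))*(-111 + 11*(-1/40))) + 2721 = (1663 - 11*(-111 - 11/40)/40) + 2721 = (1663 - 11/40*(-4451/40)) + 2721 = (1663 + 48961/1600) + 2721 = 2709761/1600 + 2721 = 7063361/1600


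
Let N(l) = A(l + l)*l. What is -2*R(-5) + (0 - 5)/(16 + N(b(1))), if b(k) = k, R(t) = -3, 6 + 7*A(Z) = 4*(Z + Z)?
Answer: 697/122 ≈ 5.7131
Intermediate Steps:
A(Z) = -6/7 + 8*Z/7 (A(Z) = -6/7 + (4*(Z + Z))/7 = -6/7 + (4*(2*Z))/7 = -6/7 + (8*Z)/7 = -6/7 + 8*Z/7)
N(l) = l*(-6/7 + 16*l/7) (N(l) = (-6/7 + 8*(l + l)/7)*l = (-6/7 + 8*(2*l)/7)*l = (-6/7 + 16*l/7)*l = l*(-6/7 + 16*l/7))
-2*R(-5) + (0 - 5)/(16 + N(b(1))) = -2*(-3) + (0 - 5)/(16 + (2/7)*1*(-3 + 8*1)) = 6 - 5/(16 + (2/7)*1*(-3 + 8)) = 6 - 5/(16 + (2/7)*1*5) = 6 - 5/(16 + 10/7) = 6 - 5/122/7 = 6 - 5*7/122 = 6 - 35/122 = 697/122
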